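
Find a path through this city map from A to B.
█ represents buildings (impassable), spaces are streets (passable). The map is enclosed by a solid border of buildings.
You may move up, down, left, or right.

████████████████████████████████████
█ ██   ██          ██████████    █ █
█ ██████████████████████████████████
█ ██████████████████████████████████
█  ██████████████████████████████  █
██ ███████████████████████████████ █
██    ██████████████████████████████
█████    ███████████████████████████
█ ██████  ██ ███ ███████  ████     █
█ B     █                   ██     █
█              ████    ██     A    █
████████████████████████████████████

Finding the shortest path from A to B:
Movement: cardinal only
Path length: 31 steps
Directions: left → left → left → up → left → left → left → left → left → left → left → left → left → left → left → left → left → down → left → left → left → left → left → left → left → up → left → left → left → left → left

Solution:

████████████████████████████████████
█ ██   ██          ██████████    █ █
█ ██████████████████████████████████
█ ██████████████████████████████████
█  ██████████████████████████████  █
██ ███████████████████████████████ █
██    ██████████████████████████████
█████    ███████████████████████████
█ ██████  ██ ███ ███████  ████     █
█ B←←←←↰█     ↓←←←←←←←←←←←←↰██     █
█      ↑←←←←←←↲████    ██  ↑←←A    █
████████████████████████████████████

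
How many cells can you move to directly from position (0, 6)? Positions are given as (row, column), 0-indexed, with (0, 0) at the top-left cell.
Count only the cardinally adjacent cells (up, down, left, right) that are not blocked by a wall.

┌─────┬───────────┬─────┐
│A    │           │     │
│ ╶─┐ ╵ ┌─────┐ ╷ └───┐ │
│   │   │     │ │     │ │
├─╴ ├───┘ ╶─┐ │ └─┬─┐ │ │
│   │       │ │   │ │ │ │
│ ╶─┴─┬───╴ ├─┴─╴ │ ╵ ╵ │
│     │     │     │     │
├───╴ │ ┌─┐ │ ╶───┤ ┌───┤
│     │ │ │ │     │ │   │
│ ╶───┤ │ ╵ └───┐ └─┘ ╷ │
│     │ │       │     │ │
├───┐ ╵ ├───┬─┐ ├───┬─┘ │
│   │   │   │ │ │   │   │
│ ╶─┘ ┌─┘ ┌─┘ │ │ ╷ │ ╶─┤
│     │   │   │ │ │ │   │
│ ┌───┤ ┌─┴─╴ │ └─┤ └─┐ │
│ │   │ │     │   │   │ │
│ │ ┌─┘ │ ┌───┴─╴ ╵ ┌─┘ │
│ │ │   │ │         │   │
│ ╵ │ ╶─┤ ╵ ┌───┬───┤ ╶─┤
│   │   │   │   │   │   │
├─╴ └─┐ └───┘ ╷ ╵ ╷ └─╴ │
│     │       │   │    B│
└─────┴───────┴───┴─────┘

Checking passable neighbors of (0, 6):
Neighbors: (0, 5), (0, 7)
Count: 2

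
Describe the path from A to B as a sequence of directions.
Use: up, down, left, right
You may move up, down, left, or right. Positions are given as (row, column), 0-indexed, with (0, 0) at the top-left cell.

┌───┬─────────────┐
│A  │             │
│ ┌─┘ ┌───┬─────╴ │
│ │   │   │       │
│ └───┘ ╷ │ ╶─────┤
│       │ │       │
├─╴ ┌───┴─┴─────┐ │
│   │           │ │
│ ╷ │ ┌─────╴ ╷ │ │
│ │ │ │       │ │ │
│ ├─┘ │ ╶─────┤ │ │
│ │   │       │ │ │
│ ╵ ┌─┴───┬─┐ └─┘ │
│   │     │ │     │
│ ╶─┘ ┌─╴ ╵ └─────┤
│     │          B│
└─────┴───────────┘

Finding the path and converting it to directions:
Path through cells: (0,0) → (1,0) → (2,0) → (2,1) → (3,1) → (3,0) → (4,0) → (5,0) → (6,0) → (7,0) → (7,1) → (7,2) → (6,2) → (6,3) → (6,4) → (7,4) → (7,5) → (7,6) → (7,7) → (7,8)
Directions: down, down, right, down, left, down, down, down, down, right, right, up, right, right, down, right, right, right, right

Solution:

┌───┬─────────────┐
│A  │             │
│ ┌─┘ ┌───┬─────╴ │
│↓│   │   │       │
│ └───┘ ╷ │ ╶─────┤
│↳ ↓    │ │       │
├─╴ ┌───┴─┴─────┐ │
│↓ ↲│           │ │
│ ╷ │ ┌─────╴ ╷ │ │
│↓│ │ │       │ │ │
│ ├─┘ │ ╶─────┤ │ │
│↓│   │       │ │ │
│ ╵ ┌─┴───┬─┐ └─┘ │
│↓  │↱ → ↓│ │     │
│ ╶─┘ ┌─╴ ╵ └─────┤
│↳ → ↑│  ↳ → → → B│
└─────┴───────────┘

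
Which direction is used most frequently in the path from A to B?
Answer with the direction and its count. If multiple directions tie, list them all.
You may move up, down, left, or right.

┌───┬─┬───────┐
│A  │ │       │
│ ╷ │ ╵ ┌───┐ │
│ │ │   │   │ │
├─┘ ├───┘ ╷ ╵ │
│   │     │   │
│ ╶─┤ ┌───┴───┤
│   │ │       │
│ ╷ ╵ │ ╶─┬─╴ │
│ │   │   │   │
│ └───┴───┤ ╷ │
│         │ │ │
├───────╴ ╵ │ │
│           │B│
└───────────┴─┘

Directions: right, down, down, left, down, down, down, right, right, right, right, down, right, up, up, right, down, down
Counts: {'right': 7, 'down': 8, 'left': 1, 'up': 2}
Most common: down (8 times)

Solution:

┌───┬─┬───────┐
│A ↓│ │       │
│ ╷ │ ╵ ┌───┐ │
│ │↓│   │   │ │
├─┘ ├───┘ ╷ ╵ │
│↓ ↲│     │   │
│ ╶─┤ ┌───┴───┤
│↓  │ │       │
│ ╷ ╵ │ ╶─┬─╴ │
│↓│   │   │↱ ↓│
│ └───┴───┤ ╷ │
│↳ → → → ↓│↑│↓│
├───────╴ ╵ │ │
│        ↳ ↑│B│
└───────────┴─┘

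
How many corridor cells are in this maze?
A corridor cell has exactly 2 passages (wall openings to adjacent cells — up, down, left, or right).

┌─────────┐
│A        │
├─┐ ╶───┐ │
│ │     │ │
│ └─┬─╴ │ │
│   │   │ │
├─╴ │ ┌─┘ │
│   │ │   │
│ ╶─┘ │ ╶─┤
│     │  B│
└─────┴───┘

Counting cells with exactly 2 passages:
Total corridor cells: 21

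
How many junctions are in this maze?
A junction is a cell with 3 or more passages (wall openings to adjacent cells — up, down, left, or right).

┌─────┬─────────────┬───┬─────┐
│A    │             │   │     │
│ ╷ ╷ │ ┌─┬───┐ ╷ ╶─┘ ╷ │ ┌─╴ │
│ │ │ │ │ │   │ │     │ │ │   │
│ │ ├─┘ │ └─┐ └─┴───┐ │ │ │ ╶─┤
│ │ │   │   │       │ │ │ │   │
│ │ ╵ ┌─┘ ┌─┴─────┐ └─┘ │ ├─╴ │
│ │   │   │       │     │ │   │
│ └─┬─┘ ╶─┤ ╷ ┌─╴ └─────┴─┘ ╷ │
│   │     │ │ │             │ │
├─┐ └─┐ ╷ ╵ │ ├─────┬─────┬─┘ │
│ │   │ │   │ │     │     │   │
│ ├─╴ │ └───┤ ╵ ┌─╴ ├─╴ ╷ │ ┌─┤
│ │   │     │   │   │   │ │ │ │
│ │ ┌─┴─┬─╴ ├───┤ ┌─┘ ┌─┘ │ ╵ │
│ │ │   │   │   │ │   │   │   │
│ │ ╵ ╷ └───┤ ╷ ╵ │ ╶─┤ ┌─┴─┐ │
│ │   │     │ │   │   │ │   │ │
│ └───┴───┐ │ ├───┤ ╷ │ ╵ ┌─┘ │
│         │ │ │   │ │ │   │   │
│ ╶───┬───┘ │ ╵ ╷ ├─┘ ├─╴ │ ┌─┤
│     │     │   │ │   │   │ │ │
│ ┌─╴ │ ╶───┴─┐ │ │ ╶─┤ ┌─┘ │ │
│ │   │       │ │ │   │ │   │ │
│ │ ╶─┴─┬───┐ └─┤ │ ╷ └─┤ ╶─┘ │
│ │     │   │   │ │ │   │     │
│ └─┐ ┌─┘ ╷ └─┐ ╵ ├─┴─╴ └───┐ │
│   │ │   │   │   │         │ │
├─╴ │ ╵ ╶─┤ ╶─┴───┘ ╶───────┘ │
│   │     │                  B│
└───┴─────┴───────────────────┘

Checking each cell for number of passages:

Junctions found (3+ passages):
  (0, 1): 3 passages
  (0, 7): 3 passages
  (0, 8): 3 passages
  (1, 10): 3 passages
  (2, 4): 3 passages
  (3, 6): 3 passages
  (3, 14): 3 passages
  (4, 3): 4 passages
  (4, 8): 3 passages
  (5, 11): 3 passages
  (7, 14): 3 passages
  (8, 9): 3 passages
  (9, 0): 3 passages
  (9, 12): 3 passages
  (10, 0): 3 passages
  (10, 7): 3 passages
  (11, 9): 3 passages
  (12, 2): 3 passages
  (12, 14): 3 passages
  (13, 5): 3 passages
  (13, 11): 3 passages
  (14, 3): 3 passages
  (14, 9): 3 passages
Total junctions: 23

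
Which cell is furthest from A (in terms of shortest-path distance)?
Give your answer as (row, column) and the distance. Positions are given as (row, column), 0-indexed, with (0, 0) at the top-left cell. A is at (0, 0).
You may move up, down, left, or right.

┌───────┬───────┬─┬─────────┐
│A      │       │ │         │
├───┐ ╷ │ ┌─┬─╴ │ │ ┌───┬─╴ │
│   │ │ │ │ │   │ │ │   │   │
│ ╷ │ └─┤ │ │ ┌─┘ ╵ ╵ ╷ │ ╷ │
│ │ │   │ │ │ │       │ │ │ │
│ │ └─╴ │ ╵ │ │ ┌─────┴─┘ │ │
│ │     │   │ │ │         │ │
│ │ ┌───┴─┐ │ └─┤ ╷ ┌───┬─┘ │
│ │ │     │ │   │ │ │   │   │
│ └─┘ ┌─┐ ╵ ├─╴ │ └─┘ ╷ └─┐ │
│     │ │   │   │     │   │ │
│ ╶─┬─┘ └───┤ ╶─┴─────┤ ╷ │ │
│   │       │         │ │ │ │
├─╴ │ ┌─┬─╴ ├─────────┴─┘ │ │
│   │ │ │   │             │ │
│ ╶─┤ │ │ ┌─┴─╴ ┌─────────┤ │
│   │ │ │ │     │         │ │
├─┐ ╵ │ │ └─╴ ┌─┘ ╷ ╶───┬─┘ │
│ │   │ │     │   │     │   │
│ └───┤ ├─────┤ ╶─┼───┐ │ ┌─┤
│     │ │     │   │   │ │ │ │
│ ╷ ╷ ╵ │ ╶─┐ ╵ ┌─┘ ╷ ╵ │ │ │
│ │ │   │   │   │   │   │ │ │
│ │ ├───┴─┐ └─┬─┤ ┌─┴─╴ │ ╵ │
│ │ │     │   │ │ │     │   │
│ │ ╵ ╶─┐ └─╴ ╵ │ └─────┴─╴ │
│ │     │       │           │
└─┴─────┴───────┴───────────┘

Computing BFS distances from A to all cells:
Furthest cell: (7, 3)
Distance: 122 steps

Path from A to the furthest cell:

┌───────┬───────┬─┬─────────┐
│A → ↓  │       │ │         │
├───┐ ╷ │ ┌─┬─╴ │ │ ┌───┬─╴ │
│↓ ↰│↓│ │ │ │   │ │ │   │↱ ↓│
│ ╷ │ └─┤ │ │ ┌─┘ ╵ ╵ ╷ │ ╷ │
│↓│↑│↳ ↓│ │ │ │       │ │↑│↓│
│ │ └─╴ │ ╵ │ │ ┌─────┴─┘ │ │
│↓│↑ ← ↲│   │ │ │↱ → → → ↑│↓│
│ │ ┌───┴─┐ │ └─┤ ╷ ┌───┬─┘ │
│↓│ │     │ │   │↑│ │↓ ↰│  ↓│
│ └─┘ ┌─┐ ╵ ├─╴ │ └─┘ ╷ └─┐ │
│↓    │ │   │   │↑ ← ↲│↑ ↰│↓│
│ ╶─┬─┘ └───┤ ╶─┴─────┤ ╷ │ │
│↳ ↓│↱ → → ↓│         │ │↑│↓│
├─╴ │ ┌─┬─╴ ├─────────┴─┘ │ │
│↓ ↲│↑│B│↓ ↲│  ↱ → → → → ↑│↓│
│ ╶─┤ │ │ ┌─┴─╴ ┌─────────┤ │
│↳ ↓│↑│↑│↓│  ↱ ↑│↓ ↰      │↓│
├─┐ ╵ │ │ └─╴ ┌─┘ ╷ ╶───┬─┘ │
│ │↳ ↑│↑│↳ → ↑│↓ ↲│↑ ← ↰│↓ ↲│
│ └───┤ ├─────┤ ╶─┼───┐ │ ┌─┤
│  ↱ ↓│↑│↓ ← ↰│↓  │↱ ↓│↑│↓│ │
│ ╷ ╷ ╵ │ ╶─┐ ╵ ┌─┘ ╷ ╵ │ │ │
│ │↑│↳ ↑│↳ ↓│↑ ↲│↱ ↑│↳ ↑│↓│ │
│ │ ├───┴─┐ └─┬─┤ ┌─┴─╴ │ ╵ │
│ │↑│↓ ← ↰│↳ ↓│ │↑│     │↳ ↓│
│ │ ╵ ╶─┐ └─╴ ╵ │ └─────┴─╴ │
│ │↑ ↲  │↑ ← ↲  │↑ ← ← ← ← ↲│
└─┴─────┴───────┴───────────┘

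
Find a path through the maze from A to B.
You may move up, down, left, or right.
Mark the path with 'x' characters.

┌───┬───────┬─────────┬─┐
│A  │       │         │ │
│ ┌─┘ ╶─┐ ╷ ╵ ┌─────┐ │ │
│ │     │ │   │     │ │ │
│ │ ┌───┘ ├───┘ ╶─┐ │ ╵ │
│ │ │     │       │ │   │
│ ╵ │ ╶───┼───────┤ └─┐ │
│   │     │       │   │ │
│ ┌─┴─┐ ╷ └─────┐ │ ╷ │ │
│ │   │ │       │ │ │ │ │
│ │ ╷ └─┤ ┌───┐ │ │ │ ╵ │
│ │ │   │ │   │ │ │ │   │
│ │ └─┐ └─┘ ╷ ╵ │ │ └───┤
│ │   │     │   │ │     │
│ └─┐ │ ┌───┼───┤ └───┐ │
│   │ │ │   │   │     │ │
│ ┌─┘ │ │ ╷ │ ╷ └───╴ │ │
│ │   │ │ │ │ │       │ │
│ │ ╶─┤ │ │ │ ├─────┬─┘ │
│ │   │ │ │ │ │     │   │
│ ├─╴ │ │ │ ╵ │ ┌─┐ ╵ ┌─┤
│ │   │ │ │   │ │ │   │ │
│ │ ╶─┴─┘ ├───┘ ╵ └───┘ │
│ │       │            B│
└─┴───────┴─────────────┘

Finding the shortest path through the maze:
Path length: 48 steps
Directions: down → down → down → right → up → up → right → up → right → right → right → down → right → up → right → right → right → right → down → down → right → down → down → down → left → up → up → left → down → down → down → right → right → down → down → down → left → down → left → up → left → left → down → down → right → right → right → right

Solution:

┌───┬───────┬─────────┬─┐
│A  │x x x x│x x x x x│ │
│ ┌─┘ ╶─┐ ╷ ╵ ┌─────┐ │ │
│x│x x  │ │x x│     │x│ │
│ │ ┌───┘ ├───┘ ╶─┐ │ ╵ │
│x│x│     │       │ │x x│
│ ╵ │ ╶───┼───────┤ └─┐ │
│x x│     │       │x x│x│
│ ┌─┴─┐ ╷ └─────┐ │ ╷ │ │
│ │   │ │       │ │x│x│x│
│ │ ╷ └─┤ ┌───┐ │ │ │ ╵ │
│ │ │   │ │   │ │ │x│x x│
│ │ └─┐ └─┘ ╷ ╵ │ │ └───┤
│ │   │     │   │ │x x x│
│ └─┐ │ ┌───┼───┤ └───┐ │
│   │ │ │   │   │     │x│
│ ┌─┘ │ │ ╷ │ ╷ └───╴ │ │
│ │   │ │ │ │ │       │x│
│ │ ╶─┤ │ │ │ ├─────┬─┘ │
│ │   │ │ │ │ │x x x│x x│
│ ├─╴ │ │ │ ╵ │ ┌─┐ ╵ ┌─┤
│ │   │ │ │   │x│ │x x│ │
│ │ ╶─┴─┘ ├───┘ ╵ └───┘ │
│ │       │    x x x x B│
└─┴───────┴─────────────┘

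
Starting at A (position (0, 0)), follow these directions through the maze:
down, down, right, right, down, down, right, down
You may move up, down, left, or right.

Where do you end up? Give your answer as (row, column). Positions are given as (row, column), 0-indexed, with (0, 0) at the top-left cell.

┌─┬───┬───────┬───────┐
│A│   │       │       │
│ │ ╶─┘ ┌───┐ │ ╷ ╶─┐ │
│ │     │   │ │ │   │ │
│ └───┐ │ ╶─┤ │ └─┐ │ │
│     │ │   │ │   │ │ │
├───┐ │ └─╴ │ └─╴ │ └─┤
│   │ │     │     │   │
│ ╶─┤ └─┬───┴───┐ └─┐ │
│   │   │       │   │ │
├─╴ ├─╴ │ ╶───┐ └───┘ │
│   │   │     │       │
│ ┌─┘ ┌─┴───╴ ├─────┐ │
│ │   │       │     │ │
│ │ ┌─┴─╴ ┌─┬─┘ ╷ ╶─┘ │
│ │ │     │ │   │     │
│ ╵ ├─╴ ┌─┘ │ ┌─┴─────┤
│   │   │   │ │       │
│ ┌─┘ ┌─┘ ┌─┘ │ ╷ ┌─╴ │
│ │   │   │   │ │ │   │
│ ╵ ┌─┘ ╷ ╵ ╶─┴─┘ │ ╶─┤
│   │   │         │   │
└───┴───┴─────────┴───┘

Following directions step by step:
Start: (0, 0)
  down: (0, 0) → (1, 0)
  down: (1, 0) → (2, 0)
  right: (2, 0) → (2, 1)
  right: (2, 1) → (2, 2)
  down: (2, 2) → (3, 2)
  down: (3, 2) → (4, 2)
  right: (4, 2) → (4, 3)
  down: (4, 3) → (5, 3)
Final position: (5, 3)

Path taken:

┌─┬───┬───────┬───────┐
│A│   │       │       │
│ │ ╶─┘ ┌───┐ │ ╷ ╶─┐ │
│↓│     │   │ │ │   │ │
│ └───┐ │ ╶─┤ │ └─┐ │ │
│↳ → ↓│ │   │ │   │ │ │
├───┐ │ └─╴ │ └─╴ │ └─┤
│   │↓│     │     │   │
│ ╶─┤ └─┬───┴───┐ └─┐ │
│   │↳ ↓│       │   │ │
├─╴ ├─╴ │ ╶───┐ └───┘ │
│   │  B│     │       │
│ ┌─┘ ┌─┴───╴ ├─────┐ │
│ │   │       │     │ │
│ │ ┌─┴─╴ ┌─┬─┘ ╷ ╶─┘ │
│ │ │     │ │   │     │
│ ╵ ├─╴ ┌─┘ │ ┌─┴─────┤
│   │   │   │ │       │
│ ┌─┘ ┌─┘ ┌─┘ │ ╷ ┌─╴ │
│ │   │   │   │ │ │   │
│ ╵ ┌─┘ ╷ ╵ ╶─┴─┘ │ ╶─┤
│   │   │         │   │
└───┴───┴─────────┴───┘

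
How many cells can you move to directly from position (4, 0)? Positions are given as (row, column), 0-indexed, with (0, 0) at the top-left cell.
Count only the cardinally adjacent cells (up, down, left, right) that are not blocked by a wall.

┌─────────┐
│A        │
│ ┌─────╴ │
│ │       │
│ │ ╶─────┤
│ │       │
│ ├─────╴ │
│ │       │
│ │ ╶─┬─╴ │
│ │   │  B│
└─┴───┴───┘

Checking passable neighbors of (4, 0):
Neighbors: (3, 0)
Count: 1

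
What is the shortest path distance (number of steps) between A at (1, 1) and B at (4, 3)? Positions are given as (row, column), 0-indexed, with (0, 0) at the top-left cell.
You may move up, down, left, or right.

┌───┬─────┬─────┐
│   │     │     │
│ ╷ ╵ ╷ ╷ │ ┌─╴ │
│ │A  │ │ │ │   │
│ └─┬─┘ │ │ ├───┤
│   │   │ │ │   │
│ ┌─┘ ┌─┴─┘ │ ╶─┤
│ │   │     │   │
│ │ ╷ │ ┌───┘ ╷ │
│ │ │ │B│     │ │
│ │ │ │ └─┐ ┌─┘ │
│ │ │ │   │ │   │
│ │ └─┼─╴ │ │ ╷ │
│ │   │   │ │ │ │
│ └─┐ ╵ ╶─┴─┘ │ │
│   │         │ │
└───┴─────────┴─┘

Finding path from (1, 1) to (4, 3):
Path: (1,1) → (1,2) → (0,2) → (0,3) → (1,3) → (2,3) → (2,2) → (3,2) → (3,1) → (4,1) → (5,1) → (6,1) → (6,2) → (7,2) → (7,3) → (6,3) → (6,4) → (5,4) → (5,3) → (4,3)
Distance: 19 steps

Solution:

┌───┬─────┬─────┐
│   │↱ ↓  │     │
│ ╷ ╵ ╷ ╷ │ ┌─╴ │
│ │A ↑│↓│ │ │   │
│ └─┬─┘ │ │ ├───┤
│   │↓ ↲│ │ │   │
│ ┌─┘ ┌─┴─┘ │ ╶─┤
│ │↓ ↲│     │   │
│ │ ╷ │ ┌───┘ ╷ │
│ │↓│ │B│     │ │
│ │ │ │ └─┐ ┌─┘ │
│ │↓│ │↑ ↰│ │   │
│ │ └─┼─╴ │ │ ╷ │
│ │↳ ↓│↱ ↑│ │ │ │
│ └─┐ ╵ ╶─┴─┘ │ │
│   │↳ ↑      │ │
└───┴─────────┴─┘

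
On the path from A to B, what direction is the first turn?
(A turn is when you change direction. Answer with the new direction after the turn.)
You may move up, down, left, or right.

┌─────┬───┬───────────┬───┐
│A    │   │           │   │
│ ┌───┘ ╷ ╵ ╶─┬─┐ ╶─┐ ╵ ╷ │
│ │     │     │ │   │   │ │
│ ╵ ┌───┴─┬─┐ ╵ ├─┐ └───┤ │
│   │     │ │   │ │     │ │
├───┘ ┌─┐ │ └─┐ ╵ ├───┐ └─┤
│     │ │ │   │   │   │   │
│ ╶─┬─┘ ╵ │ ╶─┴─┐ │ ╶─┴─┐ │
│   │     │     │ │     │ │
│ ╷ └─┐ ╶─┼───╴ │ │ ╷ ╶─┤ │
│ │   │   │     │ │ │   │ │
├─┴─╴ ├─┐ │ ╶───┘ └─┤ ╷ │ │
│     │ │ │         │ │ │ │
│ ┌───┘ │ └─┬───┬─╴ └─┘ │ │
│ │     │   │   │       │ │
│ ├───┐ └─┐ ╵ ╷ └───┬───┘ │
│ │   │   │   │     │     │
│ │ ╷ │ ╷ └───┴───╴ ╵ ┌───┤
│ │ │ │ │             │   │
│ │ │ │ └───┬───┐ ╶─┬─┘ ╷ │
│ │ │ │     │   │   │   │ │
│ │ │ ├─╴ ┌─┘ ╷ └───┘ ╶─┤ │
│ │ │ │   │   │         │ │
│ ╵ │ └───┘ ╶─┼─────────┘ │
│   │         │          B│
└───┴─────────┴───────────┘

Directions: down, down, right, up, right, right, up, right, down, right, up, right, right, right, down, right, down, right, right, down, right, down, down, down, down, down, left, left, down, left, up, left, left, up, left, down, left, up, left, up, up, left, up, right, up, up, left, left, down, left, left, down, right, down, right, down, left, left, down, down, down, down, down, down, right, up, up, up, up, right, down, down, down, down, right, right, right, up, right, up, right, down, right, right, right, up, right, up, right, down, down, down
First turn direction: right

Solution:

┌─────┬───┬───────────┬───┐
│A    │↱ ↓│↱ → → ↓    │   │
│ ┌───┘ ╷ ╵ ╶─┬─┐ ╶─┐ ╵ ╷ │
│↓│↱ → ↑│↳ ↑  │ │↳ ↓│   │ │
│ ╵ ┌───┴─┬─┐ ╵ ├─┐ └───┤ │
│↳ ↑│↓ ← ↰│ │   │ │↳ → ↓│ │
├───┘ ┌─┐ │ └─┐ ╵ ├───┐ └─┤
│↓ ← ↲│ │↑│   │   │   │↳ ↓│
│ ╶─┬─┘ ╵ │ ╶─┴─┐ │ ╶─┴─┐ │
│↳ ↓│  ↱ ↑│     │ │     │↓│
│ ╷ └─┐ ╶─┼───╴ │ │ ╷ ╶─┤ │
│ │↳ ↓│↑ ↰│     │ │ │   │↓│
├─┴─╴ ├─┐ │ ╶───┘ └─┤ ╷ │ │
│↓ ← ↲│ │↑│         │ │ │↓│
│ ┌───┘ │ └─┬───┬─╴ └─┘ │ │
│↓│     │↑ ↰│↓ ↰│       │↓│
│ ├───┐ └─┐ ╵ ╷ └───┬───┘ │
│↓│↱ ↓│   │↑ ↲│↑ ← ↰│↓ ← ↲│
│ │ ╷ │ ╷ └───┴───╴ ╵ ┌───┤
│↓│↑│↓│ │          ↑ ↲│↱ ↓│
│ │ │ │ └───┬───┐ ╶─┬─┘ ╷ │
│↓│↑│↓│     │↱ ↓│   │↱ ↑│↓│
│ │ │ ├─╴ ┌─┘ ╷ └───┘ ╶─┤ │
│↓│↑│↓│   │↱ ↑│↳ → → ↑  │↓│
│ ╵ │ └───┘ ╶─┼─────────┘ │
│↳ ↑│↳ → → ↑  │          B│
└───┴─────────┴───────────┘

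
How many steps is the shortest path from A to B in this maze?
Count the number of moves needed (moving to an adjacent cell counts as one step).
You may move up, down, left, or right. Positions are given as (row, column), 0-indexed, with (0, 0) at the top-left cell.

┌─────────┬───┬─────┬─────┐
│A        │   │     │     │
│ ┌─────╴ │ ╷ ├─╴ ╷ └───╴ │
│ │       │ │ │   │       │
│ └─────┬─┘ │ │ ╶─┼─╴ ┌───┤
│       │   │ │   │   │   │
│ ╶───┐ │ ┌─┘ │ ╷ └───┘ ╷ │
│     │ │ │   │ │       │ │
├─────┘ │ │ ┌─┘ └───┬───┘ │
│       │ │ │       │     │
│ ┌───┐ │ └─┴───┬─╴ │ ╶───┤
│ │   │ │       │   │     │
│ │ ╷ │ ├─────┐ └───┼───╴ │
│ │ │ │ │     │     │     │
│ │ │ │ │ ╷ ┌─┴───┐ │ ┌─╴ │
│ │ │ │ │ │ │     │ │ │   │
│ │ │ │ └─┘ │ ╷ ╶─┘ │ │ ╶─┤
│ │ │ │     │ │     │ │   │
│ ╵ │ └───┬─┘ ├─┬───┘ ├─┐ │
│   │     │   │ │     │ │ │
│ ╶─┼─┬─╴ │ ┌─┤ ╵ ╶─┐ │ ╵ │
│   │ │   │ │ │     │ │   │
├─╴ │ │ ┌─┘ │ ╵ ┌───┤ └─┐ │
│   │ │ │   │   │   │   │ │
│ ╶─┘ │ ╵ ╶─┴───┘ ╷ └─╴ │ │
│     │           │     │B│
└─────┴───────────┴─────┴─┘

Using BFS to find shortest path:
Start: (0, 0), End: (12, 12)
Path found:
(0,0) → (1,0) → (2,0) → (2,1) → (2,2) → (2,3) → (3,3) → (4,3) → (4,2) → (4,1) → (4,0) → (5,0) → (6,0) → (7,0) → (8,0) → (9,0) → (9,1) → (8,1) → (7,1) → (6,1) → (5,1) → (5,2) → (6,2) → (7,2) → (8,2) → (9,2) → (9,3) → (9,4) → (10,4) → (10,3) → (11,3) → (12,3) → (12,4) → (12,5) → (12,6) → (12,7) → (12,8) → (11,8) → (11,9) → (12,9) → (12,10) → (12,11) → (11,11) → (11,10) → (10,10) → (9,10) → (8,10) → (7,10) → (6,10) → (6,11) → (6,12) → (7,12) → (7,11) → (8,11) → (8,12) → (9,12) → (10,12) → (11,12) → (12,12)
Number of steps: 58

Solution:

┌─────────┬───┬─────┬─────┐
│A        │   │     │     │
│ ┌─────╴ │ ╷ ├─╴ ╷ └───╴ │
│↓│       │ │ │   │       │
│ └─────┬─┘ │ │ ╶─┼─╴ ┌───┤
│↳ → → ↓│   │ │   │   │   │
│ ╶───┐ │ ┌─┘ │ ╷ └───┘ ╷ │
│     │↓│ │   │ │       │ │
├─────┘ │ │ ┌─┘ └───┬───┘ │
│↓ ← ← ↲│ │ │       │     │
│ ┌───┐ │ └─┴───┬─╴ │ ╶───┤
│↓│↱ ↓│ │       │   │     │
│ │ ╷ │ ├─────┐ └───┼───╴ │
│↓│↑│↓│ │     │     │↱ → ↓│
│ │ │ │ │ ╷ ┌─┴───┐ │ ┌─╴ │
│↓│↑│↓│ │ │ │     │ │↑│↓ ↲│
│ │ │ │ └─┘ │ ╷ ╶─┘ │ │ ╶─┤
│↓│↑│↓│     │ │     │↑│↳ ↓│
│ ╵ │ └───┬─┘ ├─┬───┘ ├─┐ │
│↳ ↑│↳ → ↓│   │ │    ↑│ │↓│
│ ╶─┼─┬─╴ │ ┌─┤ ╵ ╶─┐ │ ╵ │
│   │ │↓ ↲│ │ │     │↑│  ↓│
├─╴ │ │ ┌─┘ │ ╵ ┌───┤ └─┐ │
│   │ │↓│   │   │↱ ↓│↑ ↰│↓│
│ ╶─┘ │ ╵ ╶─┴───┘ ╷ └─╴ │ │
│     │↳ → → → → ↑│↳ → ↑│B│
└─────┴───────────┴─────┴─┘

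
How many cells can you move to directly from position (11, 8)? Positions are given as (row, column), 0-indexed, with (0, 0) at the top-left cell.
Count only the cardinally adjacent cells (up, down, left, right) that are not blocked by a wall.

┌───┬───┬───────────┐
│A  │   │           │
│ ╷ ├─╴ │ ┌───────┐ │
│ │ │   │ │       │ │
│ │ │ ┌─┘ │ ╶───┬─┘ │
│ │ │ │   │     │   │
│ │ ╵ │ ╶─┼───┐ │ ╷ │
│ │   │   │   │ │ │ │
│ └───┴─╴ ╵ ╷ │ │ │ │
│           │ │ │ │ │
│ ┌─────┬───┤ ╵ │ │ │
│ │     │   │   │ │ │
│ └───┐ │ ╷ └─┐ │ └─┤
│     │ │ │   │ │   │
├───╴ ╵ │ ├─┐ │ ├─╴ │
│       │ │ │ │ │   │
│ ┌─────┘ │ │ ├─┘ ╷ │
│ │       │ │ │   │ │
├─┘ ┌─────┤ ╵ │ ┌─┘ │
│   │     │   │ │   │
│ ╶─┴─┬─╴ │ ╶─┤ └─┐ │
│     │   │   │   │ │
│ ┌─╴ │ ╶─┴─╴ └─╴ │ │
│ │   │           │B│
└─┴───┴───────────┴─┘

Checking passable neighbors of (11, 8):
Neighbors: (10, 8), (11, 7)
Count: 2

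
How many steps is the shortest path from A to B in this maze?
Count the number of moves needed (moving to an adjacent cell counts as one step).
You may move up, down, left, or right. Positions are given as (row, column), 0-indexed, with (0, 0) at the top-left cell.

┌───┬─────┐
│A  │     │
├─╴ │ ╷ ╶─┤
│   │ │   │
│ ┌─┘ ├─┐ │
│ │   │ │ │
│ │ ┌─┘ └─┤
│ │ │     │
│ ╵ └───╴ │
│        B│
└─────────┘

Using BFS to find shortest path:
Start: (0, 0), End: (4, 4)
Path found:
(0,0) → (0,1) → (1,1) → (1,0) → (2,0) → (3,0) → (4,0) → (4,1) → (4,2) → (4,3) → (4,4)
Number of steps: 10

Solution:

┌───┬─────┐
│A ↓│     │
├─╴ │ ╷ ╶─┤
│↓ ↲│ │   │
│ ┌─┘ ├─┐ │
│↓│   │ │ │
│ │ ┌─┘ └─┤
│↓│ │     │
│ ╵ └───╴ │
│↳ → → → B│
└─────────┘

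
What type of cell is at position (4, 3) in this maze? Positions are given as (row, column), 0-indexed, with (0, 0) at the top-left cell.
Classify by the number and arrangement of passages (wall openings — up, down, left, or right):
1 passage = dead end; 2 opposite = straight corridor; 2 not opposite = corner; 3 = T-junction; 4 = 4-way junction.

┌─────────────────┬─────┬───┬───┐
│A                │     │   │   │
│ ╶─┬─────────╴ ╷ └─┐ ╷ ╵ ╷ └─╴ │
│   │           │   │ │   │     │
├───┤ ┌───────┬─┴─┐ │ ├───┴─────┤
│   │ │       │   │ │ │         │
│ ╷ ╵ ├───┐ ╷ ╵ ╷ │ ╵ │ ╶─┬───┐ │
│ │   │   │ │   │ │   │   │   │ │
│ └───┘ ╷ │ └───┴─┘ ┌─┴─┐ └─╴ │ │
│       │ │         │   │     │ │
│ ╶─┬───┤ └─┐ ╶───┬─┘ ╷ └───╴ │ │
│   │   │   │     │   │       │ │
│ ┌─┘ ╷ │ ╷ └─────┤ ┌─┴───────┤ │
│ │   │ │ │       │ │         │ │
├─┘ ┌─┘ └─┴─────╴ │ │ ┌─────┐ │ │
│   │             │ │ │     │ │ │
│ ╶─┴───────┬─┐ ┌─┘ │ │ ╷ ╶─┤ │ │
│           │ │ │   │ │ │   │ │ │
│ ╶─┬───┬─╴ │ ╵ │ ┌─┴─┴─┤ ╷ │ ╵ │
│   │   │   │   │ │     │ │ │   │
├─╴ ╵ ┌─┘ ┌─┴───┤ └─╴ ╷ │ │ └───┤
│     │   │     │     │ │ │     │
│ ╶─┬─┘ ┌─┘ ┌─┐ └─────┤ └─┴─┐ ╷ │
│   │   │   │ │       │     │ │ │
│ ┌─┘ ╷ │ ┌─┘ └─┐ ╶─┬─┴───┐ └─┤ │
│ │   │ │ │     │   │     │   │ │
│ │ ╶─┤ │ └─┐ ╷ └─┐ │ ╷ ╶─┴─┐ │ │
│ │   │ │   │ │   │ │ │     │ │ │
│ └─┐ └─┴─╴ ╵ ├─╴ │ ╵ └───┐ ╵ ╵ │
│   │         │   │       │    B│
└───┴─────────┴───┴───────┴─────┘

Checking cell at (4, 3):
Number of passages: 2
Cell type: corner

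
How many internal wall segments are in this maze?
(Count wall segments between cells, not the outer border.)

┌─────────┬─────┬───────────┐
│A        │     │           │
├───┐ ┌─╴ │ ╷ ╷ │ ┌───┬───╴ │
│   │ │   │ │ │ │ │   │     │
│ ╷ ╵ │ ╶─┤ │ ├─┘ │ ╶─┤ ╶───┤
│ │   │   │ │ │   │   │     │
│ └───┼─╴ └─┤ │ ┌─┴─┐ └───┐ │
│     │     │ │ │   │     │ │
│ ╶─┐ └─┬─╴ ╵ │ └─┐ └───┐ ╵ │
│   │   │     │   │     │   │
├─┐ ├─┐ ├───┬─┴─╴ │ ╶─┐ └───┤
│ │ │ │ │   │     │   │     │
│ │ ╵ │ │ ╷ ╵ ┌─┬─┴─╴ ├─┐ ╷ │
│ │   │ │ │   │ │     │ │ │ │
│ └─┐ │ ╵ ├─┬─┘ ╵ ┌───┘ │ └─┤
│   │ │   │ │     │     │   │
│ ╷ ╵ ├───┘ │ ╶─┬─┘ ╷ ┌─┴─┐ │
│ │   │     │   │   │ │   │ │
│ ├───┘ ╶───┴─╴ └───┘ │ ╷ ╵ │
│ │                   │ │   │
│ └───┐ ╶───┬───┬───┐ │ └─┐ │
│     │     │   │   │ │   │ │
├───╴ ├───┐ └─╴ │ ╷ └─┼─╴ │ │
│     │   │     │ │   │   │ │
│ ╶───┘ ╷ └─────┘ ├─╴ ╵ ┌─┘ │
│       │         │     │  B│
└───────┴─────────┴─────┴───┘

Counting internal wall segments:
Total internal walls: 156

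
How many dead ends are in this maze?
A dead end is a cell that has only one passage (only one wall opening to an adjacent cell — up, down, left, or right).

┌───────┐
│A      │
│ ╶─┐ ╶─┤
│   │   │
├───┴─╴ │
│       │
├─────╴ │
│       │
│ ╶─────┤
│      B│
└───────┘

Checking each cell for number of passages:

Dead ends found at positions:
  (0, 3)
  (1, 1)
  (2, 0)
  (4, 3)
Total dead ends: 4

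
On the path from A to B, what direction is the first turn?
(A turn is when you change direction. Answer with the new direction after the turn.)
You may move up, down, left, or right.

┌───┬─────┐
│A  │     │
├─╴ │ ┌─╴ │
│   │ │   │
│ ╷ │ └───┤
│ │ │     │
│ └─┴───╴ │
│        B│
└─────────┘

Directions: right, down, left, down, down, right, right, right, right
First turn direction: down

Solution:

┌───┬─────┐
│A ↓│     │
├─╴ │ ┌─╴ │
│↓ ↲│ │   │
│ ╷ │ └───┤
│↓│ │     │
│ └─┴───╴ │
│↳ → → → B│
└─────────┘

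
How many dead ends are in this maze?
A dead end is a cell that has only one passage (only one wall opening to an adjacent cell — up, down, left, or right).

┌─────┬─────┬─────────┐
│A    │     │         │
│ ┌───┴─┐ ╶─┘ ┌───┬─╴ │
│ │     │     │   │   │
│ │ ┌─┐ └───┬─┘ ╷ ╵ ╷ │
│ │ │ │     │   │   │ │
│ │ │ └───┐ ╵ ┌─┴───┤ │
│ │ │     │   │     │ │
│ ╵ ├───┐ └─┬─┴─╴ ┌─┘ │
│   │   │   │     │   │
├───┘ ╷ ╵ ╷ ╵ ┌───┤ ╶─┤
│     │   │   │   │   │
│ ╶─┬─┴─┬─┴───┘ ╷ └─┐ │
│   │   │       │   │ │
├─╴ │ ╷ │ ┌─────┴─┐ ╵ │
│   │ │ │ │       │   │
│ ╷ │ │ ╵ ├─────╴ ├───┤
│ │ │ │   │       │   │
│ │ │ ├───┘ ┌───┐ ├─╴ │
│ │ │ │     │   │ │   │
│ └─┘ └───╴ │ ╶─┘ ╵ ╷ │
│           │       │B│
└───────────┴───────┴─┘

Checking each cell for number of passages:

Dead ends found at positions:
  (0, 2)
  (0, 3)
  (0, 5)
  (2, 2)
  (3, 7)
  (3, 9)
  (7, 5)
  (8, 9)
  (9, 1)
  (9, 3)
  (9, 7)
  (10, 10)
Total dead ends: 12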